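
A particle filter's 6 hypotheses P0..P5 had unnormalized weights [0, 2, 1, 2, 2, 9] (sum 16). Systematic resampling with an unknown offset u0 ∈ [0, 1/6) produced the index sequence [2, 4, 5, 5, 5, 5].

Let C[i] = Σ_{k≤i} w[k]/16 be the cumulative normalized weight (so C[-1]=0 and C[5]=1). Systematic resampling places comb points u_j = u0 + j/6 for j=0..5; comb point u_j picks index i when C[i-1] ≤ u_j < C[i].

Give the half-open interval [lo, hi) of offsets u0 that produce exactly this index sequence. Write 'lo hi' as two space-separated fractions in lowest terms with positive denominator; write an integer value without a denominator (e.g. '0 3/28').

7/48 1/6

C = [0, 1/8, 3/16, 5/16, 7/16, 1]
j=0 picked index 2: u0 ∈ [1/8, 3/16)
j=1 picked index 4: u0 ∈ [7/48, 13/48)
j=2 picked index 5: u0 ∈ [5/48, 2/3)
j=3 picked index 5: u0 ∈ [-1/16, 1/2)
j=4 picked index 5: u0 ∈ [-11/48, 1/3)
j=5 picked index 5: u0 ∈ [-19/48, 1/6)
intersection: [7/48, 1/6)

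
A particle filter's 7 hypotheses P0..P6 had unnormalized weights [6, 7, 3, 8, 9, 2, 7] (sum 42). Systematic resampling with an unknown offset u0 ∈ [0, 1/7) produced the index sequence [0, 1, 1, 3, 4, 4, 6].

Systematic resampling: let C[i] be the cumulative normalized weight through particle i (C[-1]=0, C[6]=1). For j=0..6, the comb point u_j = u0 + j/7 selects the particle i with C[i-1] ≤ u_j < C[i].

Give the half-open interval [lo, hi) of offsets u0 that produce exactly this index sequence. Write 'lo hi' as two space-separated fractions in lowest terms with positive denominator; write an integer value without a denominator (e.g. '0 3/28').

C = [1/7, 13/42, 8/21, 4/7, 11/14, 5/6, 1]
j=0 picked index 0: u0 ∈ [0, 1/7)
j=1 picked index 1: u0 ∈ [0, 1/6)
j=2 picked index 1: u0 ∈ [-1/7, 1/42)
j=3 picked index 3: u0 ∈ [-1/21, 1/7)
j=4 picked index 4: u0 ∈ [0, 3/14)
j=5 picked index 4: u0 ∈ [-1/7, 1/14)
j=6 picked index 6: u0 ∈ [-1/42, 1/7)
intersection: [0, 1/42)

0 1/42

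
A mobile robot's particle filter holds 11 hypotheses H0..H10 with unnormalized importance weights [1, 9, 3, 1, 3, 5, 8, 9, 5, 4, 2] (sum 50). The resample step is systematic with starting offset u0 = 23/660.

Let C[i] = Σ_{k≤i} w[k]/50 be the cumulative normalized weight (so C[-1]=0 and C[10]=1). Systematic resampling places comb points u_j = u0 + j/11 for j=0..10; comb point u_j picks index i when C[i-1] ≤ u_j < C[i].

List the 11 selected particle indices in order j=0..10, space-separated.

1 1 2 4 5 6 6 7 7 8 9

C = [1/50, 1/5, 13/50, 7/25, 17/50, 11/25, 3/5, 39/50, 22/25, 24/25, 1]
j=0: u_0=23/660 ∈ [1/50, 1/5) → index 1
j=1: u_1=83/660 ∈ [1/50, 1/5) → index 1
j=2: u_2=13/60 ∈ [1/5, 13/50) → index 2
j=3: u_3=203/660 ∈ [7/25, 17/50) → index 4
j=4: u_4=263/660 ∈ [17/50, 11/25) → index 5
j=5: u_5=323/660 ∈ [11/25, 3/5) → index 6
j=6: u_6=383/660 ∈ [11/25, 3/5) → index 6
j=7: u_7=443/660 ∈ [3/5, 39/50) → index 7
j=8: u_8=503/660 ∈ [3/5, 39/50) → index 7
j=9: u_9=563/660 ∈ [39/50, 22/25) → index 8
j=10: u_10=623/660 ∈ [22/25, 24/25) → index 9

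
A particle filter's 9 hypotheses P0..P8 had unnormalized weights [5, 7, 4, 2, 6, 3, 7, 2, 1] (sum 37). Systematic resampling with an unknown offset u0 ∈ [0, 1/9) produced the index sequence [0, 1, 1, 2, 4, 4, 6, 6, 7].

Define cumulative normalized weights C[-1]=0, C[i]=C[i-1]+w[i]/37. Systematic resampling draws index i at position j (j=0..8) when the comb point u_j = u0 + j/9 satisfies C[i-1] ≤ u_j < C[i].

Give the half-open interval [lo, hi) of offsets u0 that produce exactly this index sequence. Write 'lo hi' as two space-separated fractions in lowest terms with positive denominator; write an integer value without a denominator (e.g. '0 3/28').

C = [5/37, 12/37, 16/37, 18/37, 24/37, 27/37, 34/37, 36/37, 1]
j=0 picked index 0: u0 ∈ [0, 5/37)
j=1 picked index 1: u0 ∈ [8/333, 71/333)
j=2 picked index 1: u0 ∈ [-29/333, 34/333)
j=3 picked index 2: u0 ∈ [-1/111, 11/111)
j=4 picked index 4: u0 ∈ [14/333, 68/333)
j=5 picked index 4: u0 ∈ [-23/333, 31/333)
j=6 picked index 6: u0 ∈ [7/111, 28/111)
j=7 picked index 6: u0 ∈ [-16/333, 47/333)
j=8 picked index 7: u0 ∈ [10/333, 28/333)
intersection: [7/111, 28/333)

7/111 28/333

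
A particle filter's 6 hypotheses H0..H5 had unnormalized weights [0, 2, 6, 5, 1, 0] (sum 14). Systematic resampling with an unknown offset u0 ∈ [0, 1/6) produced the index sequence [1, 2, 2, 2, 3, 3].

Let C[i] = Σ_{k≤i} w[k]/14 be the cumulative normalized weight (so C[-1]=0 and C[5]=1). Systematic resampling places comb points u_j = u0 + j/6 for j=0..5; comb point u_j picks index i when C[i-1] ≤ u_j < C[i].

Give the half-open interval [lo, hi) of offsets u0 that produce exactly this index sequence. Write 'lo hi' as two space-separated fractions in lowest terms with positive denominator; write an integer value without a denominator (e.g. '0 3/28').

0 1/14

C = [0, 1/7, 4/7, 13/14, 1, 1]
j=0 picked index 1: u0 ∈ [0, 1/7)
j=1 picked index 2: u0 ∈ [-1/42, 17/42)
j=2 picked index 2: u0 ∈ [-4/21, 5/21)
j=3 picked index 2: u0 ∈ [-5/14, 1/14)
j=4 picked index 3: u0 ∈ [-2/21, 11/42)
j=5 picked index 3: u0 ∈ [-11/42, 2/21)
intersection: [0, 1/14)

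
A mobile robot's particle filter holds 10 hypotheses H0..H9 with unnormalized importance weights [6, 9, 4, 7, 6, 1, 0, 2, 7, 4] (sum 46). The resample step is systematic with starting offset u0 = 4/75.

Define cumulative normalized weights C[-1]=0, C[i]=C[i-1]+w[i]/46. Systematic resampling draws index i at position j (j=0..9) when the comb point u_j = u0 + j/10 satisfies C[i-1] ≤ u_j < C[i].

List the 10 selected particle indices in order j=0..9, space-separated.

0 1 1 2 3 3 4 7 8 9

C = [3/23, 15/46, 19/46, 13/23, 16/23, 33/46, 33/46, 35/46, 21/23, 1]
j=0: u_0=4/75 ∈ [0, 3/23) → index 0
j=1: u_1=23/150 ∈ [3/23, 15/46) → index 1
j=2: u_2=19/75 ∈ [3/23, 15/46) → index 1
j=3: u_3=53/150 ∈ [15/46, 19/46) → index 2
j=4: u_4=34/75 ∈ [19/46, 13/23) → index 3
j=5: u_5=83/150 ∈ [19/46, 13/23) → index 3
j=6: u_6=49/75 ∈ [13/23, 16/23) → index 4
j=7: u_7=113/150 ∈ [33/46, 35/46) → index 7
j=8: u_8=64/75 ∈ [35/46, 21/23) → index 8
j=9: u_9=143/150 ∈ [21/23, 1) → index 9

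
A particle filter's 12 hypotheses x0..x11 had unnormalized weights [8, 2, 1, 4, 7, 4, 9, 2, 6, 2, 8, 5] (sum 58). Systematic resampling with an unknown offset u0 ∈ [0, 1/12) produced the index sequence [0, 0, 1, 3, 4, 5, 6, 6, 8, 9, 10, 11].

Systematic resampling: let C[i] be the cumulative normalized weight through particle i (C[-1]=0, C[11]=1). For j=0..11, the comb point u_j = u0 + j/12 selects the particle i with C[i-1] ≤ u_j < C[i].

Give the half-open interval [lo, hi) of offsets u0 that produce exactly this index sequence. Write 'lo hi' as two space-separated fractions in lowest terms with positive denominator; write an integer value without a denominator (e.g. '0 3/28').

C = [4/29, 5/29, 11/58, 15/58, 11/29, 13/29, 35/58, 37/58, 43/58, 45/58, 53/58, 1]
j=0 picked index 0: u0 ∈ [0, 4/29)
j=1 picked index 0: u0 ∈ [-1/12, 19/348)
j=2 picked index 1: u0 ∈ [-5/174, 1/174)
j=3 picked index 3: u0 ∈ [-7/116, 1/116)
j=4 picked index 4: u0 ∈ [-13/174, 4/87)
j=5 picked index 5: u0 ∈ [-13/348, 11/348)
j=6 picked index 6: u0 ∈ [-3/58, 3/29)
j=7 picked index 6: u0 ∈ [-47/348, 7/348)
j=8 picked index 8: u0 ∈ [-5/174, 13/174)
j=9 picked index 9: u0 ∈ [-1/116, 3/116)
j=10 picked index 10: u0 ∈ [-5/87, 7/87)
j=11 picked index 11: u0 ∈ [-1/348, 1/12)
intersection: [0, 1/174)

0 1/174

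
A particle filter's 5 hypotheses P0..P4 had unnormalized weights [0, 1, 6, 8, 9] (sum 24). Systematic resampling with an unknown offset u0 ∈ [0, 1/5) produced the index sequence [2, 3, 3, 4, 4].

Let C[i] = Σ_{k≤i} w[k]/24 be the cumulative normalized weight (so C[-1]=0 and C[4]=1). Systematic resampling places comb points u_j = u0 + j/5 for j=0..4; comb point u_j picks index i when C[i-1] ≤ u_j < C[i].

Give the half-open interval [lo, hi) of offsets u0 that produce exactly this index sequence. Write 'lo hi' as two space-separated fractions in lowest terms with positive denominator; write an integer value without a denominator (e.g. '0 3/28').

11/120 1/5

C = [0, 1/24, 7/24, 5/8, 1]
j=0 picked index 2: u0 ∈ [1/24, 7/24)
j=1 picked index 3: u0 ∈ [11/120, 17/40)
j=2 picked index 3: u0 ∈ [-13/120, 9/40)
j=3 picked index 4: u0 ∈ [1/40, 2/5)
j=4 picked index 4: u0 ∈ [-7/40, 1/5)
intersection: [11/120, 1/5)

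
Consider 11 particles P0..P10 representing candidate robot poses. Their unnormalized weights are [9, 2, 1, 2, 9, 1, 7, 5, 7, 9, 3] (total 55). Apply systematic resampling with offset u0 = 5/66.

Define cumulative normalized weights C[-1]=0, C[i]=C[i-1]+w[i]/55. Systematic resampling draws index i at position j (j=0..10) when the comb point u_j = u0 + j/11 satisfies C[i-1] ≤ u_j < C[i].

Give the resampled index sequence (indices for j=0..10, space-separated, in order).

C = [9/55, 1/5, 12/55, 14/55, 23/55, 24/55, 31/55, 36/55, 43/55, 52/55, 1]
j=0: u_0=5/66 ∈ [0, 9/55) → index 0
j=1: u_1=1/6 ∈ [9/55, 1/5) → index 1
j=2: u_2=17/66 ∈ [14/55, 23/55) → index 4
j=3: u_3=23/66 ∈ [14/55, 23/55) → index 4
j=4: u_4=29/66 ∈ [24/55, 31/55) → index 6
j=5: u_5=35/66 ∈ [24/55, 31/55) → index 6
j=6: u_6=41/66 ∈ [31/55, 36/55) → index 7
j=7: u_7=47/66 ∈ [36/55, 43/55) → index 8
j=8: u_8=53/66 ∈ [43/55, 52/55) → index 9
j=9: u_9=59/66 ∈ [43/55, 52/55) → index 9
j=10: u_10=65/66 ∈ [52/55, 1) → index 10

0 1 4 4 6 6 7 8 9 9 10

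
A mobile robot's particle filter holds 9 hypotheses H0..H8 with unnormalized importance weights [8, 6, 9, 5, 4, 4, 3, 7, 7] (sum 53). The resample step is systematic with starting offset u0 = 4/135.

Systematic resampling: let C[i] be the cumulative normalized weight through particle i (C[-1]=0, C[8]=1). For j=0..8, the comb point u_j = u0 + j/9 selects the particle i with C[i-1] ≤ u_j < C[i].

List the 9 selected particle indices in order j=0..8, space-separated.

0 0 1 2 3 4 6 7 8

C = [8/53, 14/53, 23/53, 28/53, 32/53, 36/53, 39/53, 46/53, 1]
j=0: u_0=4/135 ∈ [0, 8/53) → index 0
j=1: u_1=19/135 ∈ [0, 8/53) → index 0
j=2: u_2=34/135 ∈ [8/53, 14/53) → index 1
j=3: u_3=49/135 ∈ [14/53, 23/53) → index 2
j=4: u_4=64/135 ∈ [23/53, 28/53) → index 3
j=5: u_5=79/135 ∈ [28/53, 32/53) → index 4
j=6: u_6=94/135 ∈ [36/53, 39/53) → index 6
j=7: u_7=109/135 ∈ [39/53, 46/53) → index 7
j=8: u_8=124/135 ∈ [46/53, 1) → index 8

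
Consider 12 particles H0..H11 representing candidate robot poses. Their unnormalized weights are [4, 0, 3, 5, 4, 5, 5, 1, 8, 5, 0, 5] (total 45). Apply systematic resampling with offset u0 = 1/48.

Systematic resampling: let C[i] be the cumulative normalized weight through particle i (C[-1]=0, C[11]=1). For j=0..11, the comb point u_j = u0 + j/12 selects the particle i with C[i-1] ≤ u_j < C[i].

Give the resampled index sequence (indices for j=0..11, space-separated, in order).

0 2 3 4 4 5 6 8 8 8 9 11

C = [4/45, 4/45, 7/45, 4/15, 16/45, 7/15, 26/45, 3/5, 7/9, 8/9, 8/9, 1]
j=0: u_0=1/48 ∈ [0, 4/45) → index 0
j=1: u_1=5/48 ∈ [4/45, 7/45) → index 2
j=2: u_2=3/16 ∈ [7/45, 4/15) → index 3
j=3: u_3=13/48 ∈ [4/15, 16/45) → index 4
j=4: u_4=17/48 ∈ [4/15, 16/45) → index 4
j=5: u_5=7/16 ∈ [16/45, 7/15) → index 5
j=6: u_6=25/48 ∈ [7/15, 26/45) → index 6
j=7: u_7=29/48 ∈ [3/5, 7/9) → index 8
j=8: u_8=11/16 ∈ [3/5, 7/9) → index 8
j=9: u_9=37/48 ∈ [3/5, 7/9) → index 8
j=10: u_10=41/48 ∈ [7/9, 8/9) → index 9
j=11: u_11=15/16 ∈ [8/9, 1) → index 11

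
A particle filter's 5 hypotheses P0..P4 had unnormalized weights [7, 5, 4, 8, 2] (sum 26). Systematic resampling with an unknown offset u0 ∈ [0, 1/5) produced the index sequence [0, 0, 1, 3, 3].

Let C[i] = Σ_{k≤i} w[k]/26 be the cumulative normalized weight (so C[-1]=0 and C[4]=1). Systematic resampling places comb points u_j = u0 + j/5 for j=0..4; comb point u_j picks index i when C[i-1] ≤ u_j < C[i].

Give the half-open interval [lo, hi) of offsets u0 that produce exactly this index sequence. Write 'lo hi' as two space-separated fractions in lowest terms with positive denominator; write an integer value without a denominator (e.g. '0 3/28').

1/65 4/65

C = [7/26, 6/13, 8/13, 12/13, 1]
j=0 picked index 0: u0 ∈ [0, 7/26)
j=1 picked index 0: u0 ∈ [-1/5, 9/130)
j=2 picked index 1: u0 ∈ [-17/130, 4/65)
j=3 picked index 3: u0 ∈ [1/65, 21/65)
j=4 picked index 3: u0 ∈ [-12/65, 8/65)
intersection: [1/65, 4/65)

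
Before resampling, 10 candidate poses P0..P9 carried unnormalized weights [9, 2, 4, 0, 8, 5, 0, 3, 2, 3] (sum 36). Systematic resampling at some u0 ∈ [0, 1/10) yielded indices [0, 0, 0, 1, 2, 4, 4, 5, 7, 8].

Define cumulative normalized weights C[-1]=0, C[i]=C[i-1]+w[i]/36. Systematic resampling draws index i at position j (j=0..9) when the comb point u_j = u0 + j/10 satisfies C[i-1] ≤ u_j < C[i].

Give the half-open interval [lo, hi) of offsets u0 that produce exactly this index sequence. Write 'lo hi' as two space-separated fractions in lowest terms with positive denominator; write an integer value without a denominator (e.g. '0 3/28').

C = [1/4, 11/36, 5/12, 5/12, 23/36, 7/9, 7/9, 31/36, 11/12, 1]
j=0 picked index 0: u0 ∈ [0, 1/4)
j=1 picked index 0: u0 ∈ [-1/10, 3/20)
j=2 picked index 0: u0 ∈ [-1/5, 1/20)
j=3 picked index 1: u0 ∈ [-1/20, 1/180)
j=4 picked index 2: u0 ∈ [-17/180, 1/60)
j=5 picked index 4: u0 ∈ [-1/12, 5/36)
j=6 picked index 4: u0 ∈ [-11/60, 7/180)
j=7 picked index 5: u0 ∈ [-11/180, 7/90)
j=8 picked index 7: u0 ∈ [-1/45, 11/180)
j=9 picked index 8: u0 ∈ [-7/180, 1/60)
intersection: [0, 1/180)

0 1/180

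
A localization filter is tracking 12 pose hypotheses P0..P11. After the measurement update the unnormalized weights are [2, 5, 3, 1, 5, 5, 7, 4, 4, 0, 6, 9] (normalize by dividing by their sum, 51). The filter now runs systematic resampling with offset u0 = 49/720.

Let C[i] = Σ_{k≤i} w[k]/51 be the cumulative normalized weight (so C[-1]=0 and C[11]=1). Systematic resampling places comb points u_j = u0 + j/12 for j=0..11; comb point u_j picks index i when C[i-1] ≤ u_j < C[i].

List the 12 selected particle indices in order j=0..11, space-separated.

1 2 4 5 5 6 7 8 10 10 11 11

C = [2/51, 7/51, 10/51, 11/51, 16/51, 7/17, 28/51, 32/51, 12/17, 12/17, 14/17, 1]
j=0: u_0=49/720 ∈ [2/51, 7/51) → index 1
j=1: u_1=109/720 ∈ [7/51, 10/51) → index 2
j=2: u_2=169/720 ∈ [11/51, 16/51) → index 4
j=3: u_3=229/720 ∈ [16/51, 7/17) → index 5
j=4: u_4=289/720 ∈ [16/51, 7/17) → index 5
j=5: u_5=349/720 ∈ [7/17, 28/51) → index 6
j=6: u_6=409/720 ∈ [28/51, 32/51) → index 7
j=7: u_7=469/720 ∈ [32/51, 12/17) → index 8
j=8: u_8=529/720 ∈ [12/17, 14/17) → index 10
j=9: u_9=589/720 ∈ [12/17, 14/17) → index 10
j=10: u_10=649/720 ∈ [14/17, 1) → index 11
j=11: u_11=709/720 ∈ [14/17, 1) → index 11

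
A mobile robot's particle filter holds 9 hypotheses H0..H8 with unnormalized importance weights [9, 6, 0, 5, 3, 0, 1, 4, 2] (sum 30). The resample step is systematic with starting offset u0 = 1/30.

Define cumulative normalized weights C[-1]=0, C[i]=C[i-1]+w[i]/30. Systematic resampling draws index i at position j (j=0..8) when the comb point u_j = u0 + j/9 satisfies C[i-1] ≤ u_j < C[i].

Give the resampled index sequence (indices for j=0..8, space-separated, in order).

0 0 0 1 1 3 4 7 7

C = [3/10, 1/2, 1/2, 2/3, 23/30, 23/30, 4/5, 14/15, 1]
j=0: u_0=1/30 ∈ [0, 3/10) → index 0
j=1: u_1=13/90 ∈ [0, 3/10) → index 0
j=2: u_2=23/90 ∈ [0, 3/10) → index 0
j=3: u_3=11/30 ∈ [3/10, 1/2) → index 1
j=4: u_4=43/90 ∈ [3/10, 1/2) → index 1
j=5: u_5=53/90 ∈ [1/2, 2/3) → index 3
j=6: u_6=7/10 ∈ [2/3, 23/30) → index 4
j=7: u_7=73/90 ∈ [4/5, 14/15) → index 7
j=8: u_8=83/90 ∈ [4/5, 14/15) → index 7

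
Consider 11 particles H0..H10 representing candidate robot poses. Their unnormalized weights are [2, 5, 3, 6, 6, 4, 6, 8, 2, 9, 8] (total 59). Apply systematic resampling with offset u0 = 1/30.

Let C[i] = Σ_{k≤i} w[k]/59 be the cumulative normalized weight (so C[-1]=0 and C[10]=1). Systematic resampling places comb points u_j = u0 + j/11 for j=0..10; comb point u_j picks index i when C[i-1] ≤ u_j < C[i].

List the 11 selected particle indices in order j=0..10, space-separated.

C = [2/59, 7/59, 10/59, 16/59, 22/59, 26/59, 32/59, 40/59, 42/59, 51/59, 1]
j=0: u_0=1/30 ∈ [0, 2/59) → index 0
j=1: u_1=41/330 ∈ [7/59, 10/59) → index 2
j=2: u_2=71/330 ∈ [10/59, 16/59) → index 3
j=3: u_3=101/330 ∈ [16/59, 22/59) → index 4
j=4: u_4=131/330 ∈ [22/59, 26/59) → index 5
j=5: u_5=161/330 ∈ [26/59, 32/59) → index 6
j=6: u_6=191/330 ∈ [32/59, 40/59) → index 7
j=7: u_7=221/330 ∈ [32/59, 40/59) → index 7
j=8: u_8=251/330 ∈ [42/59, 51/59) → index 9
j=9: u_9=281/330 ∈ [42/59, 51/59) → index 9
j=10: u_10=311/330 ∈ [51/59, 1) → index 10

0 2 3 4 5 6 7 7 9 9 10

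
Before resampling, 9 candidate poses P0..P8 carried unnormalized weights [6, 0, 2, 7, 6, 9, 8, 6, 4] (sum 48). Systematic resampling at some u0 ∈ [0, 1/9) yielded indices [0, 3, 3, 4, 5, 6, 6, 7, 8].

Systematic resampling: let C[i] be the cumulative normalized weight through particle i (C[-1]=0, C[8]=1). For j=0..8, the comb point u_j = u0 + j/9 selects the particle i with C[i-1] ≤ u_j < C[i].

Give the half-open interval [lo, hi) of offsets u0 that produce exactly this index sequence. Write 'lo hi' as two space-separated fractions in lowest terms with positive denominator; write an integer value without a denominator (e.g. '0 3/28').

C = [1/8, 1/8, 1/6, 5/16, 7/16, 5/8, 19/24, 11/12, 1]
j=0 picked index 0: u0 ∈ [0, 1/8)
j=1 picked index 3: u0 ∈ [1/18, 29/144)
j=2 picked index 3: u0 ∈ [-1/18, 13/144)
j=3 picked index 4: u0 ∈ [-1/48, 5/48)
j=4 picked index 5: u0 ∈ [-1/144, 13/72)
j=5 picked index 6: u0 ∈ [5/72, 17/72)
j=6 picked index 6: u0 ∈ [-1/24, 1/8)
j=7 picked index 7: u0 ∈ [1/72, 5/36)
j=8 picked index 8: u0 ∈ [1/36, 1/9)
intersection: [5/72, 13/144)

5/72 13/144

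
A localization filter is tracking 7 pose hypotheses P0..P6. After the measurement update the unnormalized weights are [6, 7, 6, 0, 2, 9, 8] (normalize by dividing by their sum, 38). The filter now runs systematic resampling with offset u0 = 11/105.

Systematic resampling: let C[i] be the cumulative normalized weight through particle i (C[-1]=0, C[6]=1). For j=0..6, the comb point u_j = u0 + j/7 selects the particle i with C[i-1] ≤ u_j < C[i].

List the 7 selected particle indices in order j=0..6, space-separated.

0 1 2 4 5 6 6

C = [3/19, 13/38, 1/2, 1/2, 21/38, 15/19, 1]
j=0: u_0=11/105 ∈ [0, 3/19) → index 0
j=1: u_1=26/105 ∈ [3/19, 13/38) → index 1
j=2: u_2=41/105 ∈ [13/38, 1/2) → index 2
j=3: u_3=8/15 ∈ [1/2, 21/38) → index 4
j=4: u_4=71/105 ∈ [21/38, 15/19) → index 5
j=5: u_5=86/105 ∈ [15/19, 1) → index 6
j=6: u_6=101/105 ∈ [15/19, 1) → index 6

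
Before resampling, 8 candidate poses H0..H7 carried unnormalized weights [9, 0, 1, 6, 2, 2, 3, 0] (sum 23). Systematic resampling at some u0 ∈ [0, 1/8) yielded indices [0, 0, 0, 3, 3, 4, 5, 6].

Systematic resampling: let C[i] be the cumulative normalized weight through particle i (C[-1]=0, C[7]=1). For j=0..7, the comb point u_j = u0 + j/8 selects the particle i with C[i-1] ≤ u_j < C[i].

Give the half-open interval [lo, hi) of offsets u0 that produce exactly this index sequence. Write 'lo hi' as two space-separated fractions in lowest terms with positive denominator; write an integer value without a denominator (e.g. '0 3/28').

13/184 11/92

C = [9/23, 9/23, 10/23, 16/23, 18/23, 20/23, 1, 1]
j=0 picked index 0: u0 ∈ [0, 9/23)
j=1 picked index 0: u0 ∈ [-1/8, 49/184)
j=2 picked index 0: u0 ∈ [-1/4, 13/92)
j=3 picked index 3: u0 ∈ [11/184, 59/184)
j=4 picked index 3: u0 ∈ [-3/46, 9/46)
j=5 picked index 4: u0 ∈ [13/184, 29/184)
j=6 picked index 5: u0 ∈ [3/92, 11/92)
j=7 picked index 6: u0 ∈ [-1/184, 1/8)
intersection: [13/184, 11/92)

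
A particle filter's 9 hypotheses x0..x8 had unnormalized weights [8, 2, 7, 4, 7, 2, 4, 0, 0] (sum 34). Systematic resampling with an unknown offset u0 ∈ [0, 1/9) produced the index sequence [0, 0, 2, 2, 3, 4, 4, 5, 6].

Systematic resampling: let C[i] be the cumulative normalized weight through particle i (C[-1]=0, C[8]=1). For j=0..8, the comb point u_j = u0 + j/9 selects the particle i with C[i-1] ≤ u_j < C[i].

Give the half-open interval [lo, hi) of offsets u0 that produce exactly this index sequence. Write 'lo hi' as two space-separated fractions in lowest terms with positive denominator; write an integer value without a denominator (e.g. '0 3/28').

11/153 16/153

C = [4/17, 5/17, 1/2, 21/34, 14/17, 15/17, 1, 1, 1]
j=0 picked index 0: u0 ∈ [0, 4/17)
j=1 picked index 0: u0 ∈ [-1/9, 19/153)
j=2 picked index 2: u0 ∈ [11/153, 5/18)
j=3 picked index 2: u0 ∈ [-2/51, 1/6)
j=4 picked index 3: u0 ∈ [1/18, 53/306)
j=5 picked index 4: u0 ∈ [19/306, 41/153)
j=6 picked index 4: u0 ∈ [-5/102, 8/51)
j=7 picked index 5: u0 ∈ [7/153, 16/153)
j=8 picked index 6: u0 ∈ [-1/153, 1/9)
intersection: [11/153, 16/153)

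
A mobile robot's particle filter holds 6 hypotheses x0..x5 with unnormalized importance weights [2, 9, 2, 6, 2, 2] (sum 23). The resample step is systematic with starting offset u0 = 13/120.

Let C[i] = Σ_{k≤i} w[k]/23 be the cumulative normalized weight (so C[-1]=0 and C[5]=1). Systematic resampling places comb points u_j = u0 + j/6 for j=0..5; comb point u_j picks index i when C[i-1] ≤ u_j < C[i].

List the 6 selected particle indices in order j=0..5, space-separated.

1 1 1 3 3 5

C = [2/23, 11/23, 13/23, 19/23, 21/23, 1]
j=0: u_0=13/120 ∈ [2/23, 11/23) → index 1
j=1: u_1=11/40 ∈ [2/23, 11/23) → index 1
j=2: u_2=53/120 ∈ [2/23, 11/23) → index 1
j=3: u_3=73/120 ∈ [13/23, 19/23) → index 3
j=4: u_4=31/40 ∈ [13/23, 19/23) → index 3
j=5: u_5=113/120 ∈ [21/23, 1) → index 5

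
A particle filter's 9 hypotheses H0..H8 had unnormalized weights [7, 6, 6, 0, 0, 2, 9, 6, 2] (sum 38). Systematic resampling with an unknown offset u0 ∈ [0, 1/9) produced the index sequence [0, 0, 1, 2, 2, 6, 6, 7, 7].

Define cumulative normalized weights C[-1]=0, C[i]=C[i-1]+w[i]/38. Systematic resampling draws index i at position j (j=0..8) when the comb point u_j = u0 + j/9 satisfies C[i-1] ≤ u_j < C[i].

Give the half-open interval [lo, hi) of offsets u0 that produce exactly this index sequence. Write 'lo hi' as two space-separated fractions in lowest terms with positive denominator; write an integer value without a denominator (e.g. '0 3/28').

C = [7/38, 13/38, 1/2, 1/2, 1/2, 21/38, 15/19, 18/19, 1]
j=0 picked index 0: u0 ∈ [0, 7/38)
j=1 picked index 0: u0 ∈ [-1/9, 25/342)
j=2 picked index 1: u0 ∈ [-13/342, 41/342)
j=3 picked index 2: u0 ∈ [1/114, 1/6)
j=4 picked index 2: u0 ∈ [-35/342, 1/18)
j=5 picked index 6: u0 ∈ [-1/342, 40/171)
j=6 picked index 6: u0 ∈ [-13/114, 7/57)
j=7 picked index 7: u0 ∈ [2/171, 29/171)
j=8 picked index 7: u0 ∈ [-17/171, 10/171)
intersection: [2/171, 1/18)

2/171 1/18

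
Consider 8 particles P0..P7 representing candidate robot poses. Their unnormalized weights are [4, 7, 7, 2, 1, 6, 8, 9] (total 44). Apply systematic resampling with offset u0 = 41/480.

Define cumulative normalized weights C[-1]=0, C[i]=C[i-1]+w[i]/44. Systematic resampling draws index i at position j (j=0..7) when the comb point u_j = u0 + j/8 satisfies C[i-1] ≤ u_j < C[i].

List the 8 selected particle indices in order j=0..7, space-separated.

0 1 2 4 5 6 7 7

C = [1/11, 1/4, 9/22, 5/11, 21/44, 27/44, 35/44, 1]
j=0: u_0=41/480 ∈ [0, 1/11) → index 0
j=1: u_1=101/480 ∈ [1/11, 1/4) → index 1
j=2: u_2=161/480 ∈ [1/4, 9/22) → index 2
j=3: u_3=221/480 ∈ [5/11, 21/44) → index 4
j=4: u_4=281/480 ∈ [21/44, 27/44) → index 5
j=5: u_5=341/480 ∈ [27/44, 35/44) → index 6
j=6: u_6=401/480 ∈ [35/44, 1) → index 7
j=7: u_7=461/480 ∈ [35/44, 1) → index 7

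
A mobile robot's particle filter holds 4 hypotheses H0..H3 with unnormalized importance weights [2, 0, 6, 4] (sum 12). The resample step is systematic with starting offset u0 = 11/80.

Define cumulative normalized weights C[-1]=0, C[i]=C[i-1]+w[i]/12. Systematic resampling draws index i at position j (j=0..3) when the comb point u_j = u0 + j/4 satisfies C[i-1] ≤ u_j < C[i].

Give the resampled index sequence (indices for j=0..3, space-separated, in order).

0 2 2 3

C = [1/6, 1/6, 2/3, 1]
j=0: u_0=11/80 ∈ [0, 1/6) → index 0
j=1: u_1=31/80 ∈ [1/6, 2/3) → index 2
j=2: u_2=51/80 ∈ [1/6, 2/3) → index 2
j=3: u_3=71/80 ∈ [2/3, 1) → index 3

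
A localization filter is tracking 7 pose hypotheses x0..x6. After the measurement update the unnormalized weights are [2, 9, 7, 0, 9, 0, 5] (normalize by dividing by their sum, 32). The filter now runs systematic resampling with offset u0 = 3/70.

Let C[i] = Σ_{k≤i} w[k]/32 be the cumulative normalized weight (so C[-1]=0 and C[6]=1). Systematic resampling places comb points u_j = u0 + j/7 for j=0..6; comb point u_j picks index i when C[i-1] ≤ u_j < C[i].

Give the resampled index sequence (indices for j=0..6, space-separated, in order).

C = [1/16, 11/32, 9/16, 9/16, 27/32, 27/32, 1]
j=0: u_0=3/70 ∈ [0, 1/16) → index 0
j=1: u_1=13/70 ∈ [1/16, 11/32) → index 1
j=2: u_2=23/70 ∈ [1/16, 11/32) → index 1
j=3: u_3=33/70 ∈ [11/32, 9/16) → index 2
j=4: u_4=43/70 ∈ [9/16, 27/32) → index 4
j=5: u_5=53/70 ∈ [9/16, 27/32) → index 4
j=6: u_6=9/10 ∈ [27/32, 1) → index 6

0 1 1 2 4 4 6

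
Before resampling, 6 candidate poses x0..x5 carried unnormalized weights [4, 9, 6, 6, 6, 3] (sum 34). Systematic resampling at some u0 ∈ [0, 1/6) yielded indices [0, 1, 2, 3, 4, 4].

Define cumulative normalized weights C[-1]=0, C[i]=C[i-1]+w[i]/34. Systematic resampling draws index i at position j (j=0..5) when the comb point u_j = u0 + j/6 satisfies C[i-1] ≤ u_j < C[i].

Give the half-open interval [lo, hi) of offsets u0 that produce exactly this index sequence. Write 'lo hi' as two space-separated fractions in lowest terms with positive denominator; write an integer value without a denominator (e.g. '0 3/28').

7/102 4/51

C = [2/17, 13/34, 19/34, 25/34, 31/34, 1]
j=0 picked index 0: u0 ∈ [0, 2/17)
j=1 picked index 1: u0 ∈ [-5/102, 11/51)
j=2 picked index 2: u0 ∈ [5/102, 23/102)
j=3 picked index 3: u0 ∈ [1/17, 4/17)
j=4 picked index 4: u0 ∈ [7/102, 25/102)
j=5 picked index 4: u0 ∈ [-5/51, 4/51)
intersection: [7/102, 4/51)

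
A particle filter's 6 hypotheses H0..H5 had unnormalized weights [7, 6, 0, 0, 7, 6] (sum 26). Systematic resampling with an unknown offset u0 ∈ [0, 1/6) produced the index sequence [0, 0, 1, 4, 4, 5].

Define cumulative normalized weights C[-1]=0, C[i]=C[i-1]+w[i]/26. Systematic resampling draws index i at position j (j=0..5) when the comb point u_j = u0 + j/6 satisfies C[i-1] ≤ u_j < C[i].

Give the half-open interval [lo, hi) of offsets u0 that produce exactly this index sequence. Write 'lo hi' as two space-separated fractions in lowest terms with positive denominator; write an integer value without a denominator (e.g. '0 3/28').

C = [7/26, 1/2, 1/2, 1/2, 10/13, 1]
j=0 picked index 0: u0 ∈ [0, 7/26)
j=1 picked index 0: u0 ∈ [-1/6, 4/39)
j=2 picked index 1: u0 ∈ [-5/78, 1/6)
j=3 picked index 4: u0 ∈ [0, 7/26)
j=4 picked index 4: u0 ∈ [-1/6, 4/39)
j=5 picked index 5: u0 ∈ [-5/78, 1/6)
intersection: [0, 4/39)

0 4/39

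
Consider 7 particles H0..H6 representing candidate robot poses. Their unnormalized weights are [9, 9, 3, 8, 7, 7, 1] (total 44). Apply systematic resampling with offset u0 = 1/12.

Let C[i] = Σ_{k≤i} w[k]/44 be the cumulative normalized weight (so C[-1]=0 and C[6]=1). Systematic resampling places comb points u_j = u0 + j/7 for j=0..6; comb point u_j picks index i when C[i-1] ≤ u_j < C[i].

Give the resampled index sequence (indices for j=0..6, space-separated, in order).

0 1 1 3 3 4 5

C = [9/44, 9/22, 21/44, 29/44, 9/11, 43/44, 1]
j=0: u_0=1/12 ∈ [0, 9/44) → index 0
j=1: u_1=19/84 ∈ [9/44, 9/22) → index 1
j=2: u_2=31/84 ∈ [9/44, 9/22) → index 1
j=3: u_3=43/84 ∈ [21/44, 29/44) → index 3
j=4: u_4=55/84 ∈ [21/44, 29/44) → index 3
j=5: u_5=67/84 ∈ [29/44, 9/11) → index 4
j=6: u_6=79/84 ∈ [9/11, 43/44) → index 5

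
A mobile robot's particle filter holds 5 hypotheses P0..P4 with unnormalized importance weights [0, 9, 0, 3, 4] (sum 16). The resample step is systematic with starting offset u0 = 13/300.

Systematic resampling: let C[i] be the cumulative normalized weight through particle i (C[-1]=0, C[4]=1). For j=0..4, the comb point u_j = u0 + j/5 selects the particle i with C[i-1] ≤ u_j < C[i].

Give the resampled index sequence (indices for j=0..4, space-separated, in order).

C = [0, 9/16, 9/16, 3/4, 1]
j=0: u_0=13/300 ∈ [0, 9/16) → index 1
j=1: u_1=73/300 ∈ [0, 9/16) → index 1
j=2: u_2=133/300 ∈ [0, 9/16) → index 1
j=3: u_3=193/300 ∈ [9/16, 3/4) → index 3
j=4: u_4=253/300 ∈ [3/4, 1) → index 4

1 1 1 3 4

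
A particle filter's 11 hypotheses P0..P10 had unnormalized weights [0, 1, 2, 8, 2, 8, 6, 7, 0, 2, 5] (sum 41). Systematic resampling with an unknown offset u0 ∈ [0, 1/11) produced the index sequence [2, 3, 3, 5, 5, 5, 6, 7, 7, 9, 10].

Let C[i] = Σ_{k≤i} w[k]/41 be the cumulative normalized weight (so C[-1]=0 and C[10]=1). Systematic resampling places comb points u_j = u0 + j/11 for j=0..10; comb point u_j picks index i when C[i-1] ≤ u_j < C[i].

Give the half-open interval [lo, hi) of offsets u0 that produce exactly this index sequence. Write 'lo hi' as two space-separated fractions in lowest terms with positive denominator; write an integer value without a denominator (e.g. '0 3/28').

20/451 26/451

C = [0, 1/41, 3/41, 11/41, 13/41, 21/41, 27/41, 34/41, 34/41, 36/41, 1]
j=0 picked index 2: u0 ∈ [1/41, 3/41)
j=1 picked index 3: u0 ∈ [-8/451, 80/451)
j=2 picked index 3: u0 ∈ [-49/451, 39/451)
j=3 picked index 5: u0 ∈ [20/451, 108/451)
j=4 picked index 5: u0 ∈ [-21/451, 67/451)
j=5 picked index 5: u0 ∈ [-62/451, 26/451)
j=6 picked index 6: u0 ∈ [-15/451, 51/451)
j=7 picked index 7: u0 ∈ [10/451, 87/451)
j=8 picked index 7: u0 ∈ [-31/451, 46/451)
j=9 picked index 9: u0 ∈ [5/451, 27/451)
j=10 picked index 10: u0 ∈ [-14/451, 1/11)
intersection: [20/451, 26/451)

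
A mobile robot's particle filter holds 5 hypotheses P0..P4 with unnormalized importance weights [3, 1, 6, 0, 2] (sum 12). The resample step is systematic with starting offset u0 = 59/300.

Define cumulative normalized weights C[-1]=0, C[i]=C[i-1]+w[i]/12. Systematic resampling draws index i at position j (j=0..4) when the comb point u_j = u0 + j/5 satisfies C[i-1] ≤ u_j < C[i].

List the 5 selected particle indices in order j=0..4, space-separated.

0 2 2 2 4

C = [1/4, 1/3, 5/6, 5/6, 1]
j=0: u_0=59/300 ∈ [0, 1/4) → index 0
j=1: u_1=119/300 ∈ [1/3, 5/6) → index 2
j=2: u_2=179/300 ∈ [1/3, 5/6) → index 2
j=3: u_3=239/300 ∈ [1/3, 5/6) → index 2
j=4: u_4=299/300 ∈ [5/6, 1) → index 4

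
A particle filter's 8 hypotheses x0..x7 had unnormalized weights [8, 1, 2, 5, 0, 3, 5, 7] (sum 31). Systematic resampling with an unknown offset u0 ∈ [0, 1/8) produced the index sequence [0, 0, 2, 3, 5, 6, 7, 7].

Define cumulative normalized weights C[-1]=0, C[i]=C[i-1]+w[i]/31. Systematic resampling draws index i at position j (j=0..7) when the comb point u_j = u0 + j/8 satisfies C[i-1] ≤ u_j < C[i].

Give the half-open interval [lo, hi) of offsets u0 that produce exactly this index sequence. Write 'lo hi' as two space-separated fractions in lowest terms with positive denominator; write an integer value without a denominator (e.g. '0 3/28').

C = [8/31, 9/31, 11/31, 16/31, 16/31, 19/31, 24/31, 1]
j=0 picked index 0: u0 ∈ [0, 8/31)
j=1 picked index 0: u0 ∈ [-1/8, 33/248)
j=2 picked index 2: u0 ∈ [5/124, 13/124)
j=3 picked index 3: u0 ∈ [-5/248, 35/248)
j=4 picked index 5: u0 ∈ [1/62, 7/62)
j=5 picked index 6: u0 ∈ [-3/248, 37/248)
j=6 picked index 7: u0 ∈ [3/124, 1/4)
j=7 picked index 7: u0 ∈ [-25/248, 1/8)
intersection: [5/124, 13/124)

5/124 13/124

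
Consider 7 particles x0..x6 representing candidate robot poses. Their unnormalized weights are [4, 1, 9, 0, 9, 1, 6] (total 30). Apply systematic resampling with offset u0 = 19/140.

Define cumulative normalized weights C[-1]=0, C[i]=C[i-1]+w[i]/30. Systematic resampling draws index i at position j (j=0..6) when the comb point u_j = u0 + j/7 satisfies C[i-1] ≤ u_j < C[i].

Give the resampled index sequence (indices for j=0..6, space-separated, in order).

1 2 2 4 4 6 6

C = [2/15, 1/6, 7/15, 7/15, 23/30, 4/5, 1]
j=0: u_0=19/140 ∈ [2/15, 1/6) → index 1
j=1: u_1=39/140 ∈ [1/6, 7/15) → index 2
j=2: u_2=59/140 ∈ [1/6, 7/15) → index 2
j=3: u_3=79/140 ∈ [7/15, 23/30) → index 4
j=4: u_4=99/140 ∈ [7/15, 23/30) → index 4
j=5: u_5=17/20 ∈ [4/5, 1) → index 6
j=6: u_6=139/140 ∈ [4/5, 1) → index 6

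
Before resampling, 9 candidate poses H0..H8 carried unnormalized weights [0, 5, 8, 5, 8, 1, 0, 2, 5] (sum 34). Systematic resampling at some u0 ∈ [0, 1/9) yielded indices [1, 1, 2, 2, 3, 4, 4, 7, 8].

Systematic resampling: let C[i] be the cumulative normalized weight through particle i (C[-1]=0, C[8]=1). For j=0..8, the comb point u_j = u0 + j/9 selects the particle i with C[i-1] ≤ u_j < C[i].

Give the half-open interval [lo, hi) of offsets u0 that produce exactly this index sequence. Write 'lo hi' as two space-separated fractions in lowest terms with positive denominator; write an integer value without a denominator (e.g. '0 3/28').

C = [0, 5/34, 13/34, 9/17, 13/17, 27/34, 27/34, 29/34, 1]
j=0 picked index 1: u0 ∈ [0, 5/34)
j=1 picked index 1: u0 ∈ [-1/9, 11/306)
j=2 picked index 2: u0 ∈ [-23/306, 49/306)
j=3 picked index 2: u0 ∈ [-19/102, 5/102)
j=4 picked index 3: u0 ∈ [-19/306, 13/153)
j=5 picked index 4: u0 ∈ [-4/153, 32/153)
j=6 picked index 4: u0 ∈ [-7/51, 5/51)
j=7 picked index 7: u0 ∈ [5/306, 23/306)
j=8 picked index 8: u0 ∈ [-11/306, 1/9)
intersection: [5/306, 11/306)

5/306 11/306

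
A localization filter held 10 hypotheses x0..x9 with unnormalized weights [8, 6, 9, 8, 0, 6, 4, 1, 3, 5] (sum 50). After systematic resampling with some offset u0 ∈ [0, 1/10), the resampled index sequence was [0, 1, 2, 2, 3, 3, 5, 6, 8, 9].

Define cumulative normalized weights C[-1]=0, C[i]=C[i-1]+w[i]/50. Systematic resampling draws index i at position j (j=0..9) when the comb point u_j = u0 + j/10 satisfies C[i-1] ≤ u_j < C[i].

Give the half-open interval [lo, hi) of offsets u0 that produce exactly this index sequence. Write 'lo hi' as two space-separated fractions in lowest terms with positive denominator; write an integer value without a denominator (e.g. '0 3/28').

2/25 1/10

C = [4/25, 7/25, 23/50, 31/50, 31/50, 37/50, 41/50, 21/25, 9/10, 1]
j=0 picked index 0: u0 ∈ [0, 4/25)
j=1 picked index 1: u0 ∈ [3/50, 9/50)
j=2 picked index 2: u0 ∈ [2/25, 13/50)
j=3 picked index 2: u0 ∈ [-1/50, 4/25)
j=4 picked index 3: u0 ∈ [3/50, 11/50)
j=5 picked index 3: u0 ∈ [-1/25, 3/25)
j=6 picked index 5: u0 ∈ [1/50, 7/50)
j=7 picked index 6: u0 ∈ [1/25, 3/25)
j=8 picked index 8: u0 ∈ [1/25, 1/10)
j=9 picked index 9: u0 ∈ [0, 1/10)
intersection: [2/25, 1/10)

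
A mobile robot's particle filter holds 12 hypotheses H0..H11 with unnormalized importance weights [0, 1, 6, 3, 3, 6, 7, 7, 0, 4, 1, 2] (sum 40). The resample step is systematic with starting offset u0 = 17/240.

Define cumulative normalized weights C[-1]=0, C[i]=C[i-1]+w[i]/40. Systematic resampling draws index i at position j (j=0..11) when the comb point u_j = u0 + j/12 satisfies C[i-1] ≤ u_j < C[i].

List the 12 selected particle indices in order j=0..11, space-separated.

2 2 3 4 5 6 6 7 7 7 9 11

C = [0, 1/40, 7/40, 1/4, 13/40, 19/40, 13/20, 33/40, 33/40, 37/40, 19/20, 1]
j=0: u_0=17/240 ∈ [1/40, 7/40) → index 2
j=1: u_1=37/240 ∈ [1/40, 7/40) → index 2
j=2: u_2=19/80 ∈ [7/40, 1/4) → index 3
j=3: u_3=77/240 ∈ [1/4, 13/40) → index 4
j=4: u_4=97/240 ∈ [13/40, 19/40) → index 5
j=5: u_5=39/80 ∈ [19/40, 13/20) → index 6
j=6: u_6=137/240 ∈ [19/40, 13/20) → index 6
j=7: u_7=157/240 ∈ [13/20, 33/40) → index 7
j=8: u_8=59/80 ∈ [13/20, 33/40) → index 7
j=9: u_9=197/240 ∈ [13/20, 33/40) → index 7
j=10: u_10=217/240 ∈ [33/40, 37/40) → index 9
j=11: u_11=79/80 ∈ [19/20, 1) → index 11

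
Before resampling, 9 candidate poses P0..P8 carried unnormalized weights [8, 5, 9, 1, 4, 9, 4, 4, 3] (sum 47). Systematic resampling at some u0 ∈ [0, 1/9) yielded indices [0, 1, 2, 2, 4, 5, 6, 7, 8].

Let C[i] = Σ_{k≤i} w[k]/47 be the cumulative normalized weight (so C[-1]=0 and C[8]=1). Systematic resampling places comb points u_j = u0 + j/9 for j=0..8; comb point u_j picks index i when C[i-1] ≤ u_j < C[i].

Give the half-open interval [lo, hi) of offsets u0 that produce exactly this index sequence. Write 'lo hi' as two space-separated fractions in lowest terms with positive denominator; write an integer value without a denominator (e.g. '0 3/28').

C = [8/47, 13/47, 22/47, 23/47, 27/47, 36/47, 40/47, 44/47, 1]
j=0 picked index 0: u0 ∈ [0, 8/47)
j=1 picked index 1: u0 ∈ [25/423, 70/423)
j=2 picked index 2: u0 ∈ [23/423, 104/423)
j=3 picked index 2: u0 ∈ [-8/141, 19/141)
j=4 picked index 4: u0 ∈ [19/423, 55/423)
j=5 picked index 5: u0 ∈ [8/423, 89/423)
j=6 picked index 6: u0 ∈ [14/141, 26/141)
j=7 picked index 7: u0 ∈ [31/423, 67/423)
j=8 picked index 8: u0 ∈ [20/423, 1/9)
intersection: [14/141, 1/9)

14/141 1/9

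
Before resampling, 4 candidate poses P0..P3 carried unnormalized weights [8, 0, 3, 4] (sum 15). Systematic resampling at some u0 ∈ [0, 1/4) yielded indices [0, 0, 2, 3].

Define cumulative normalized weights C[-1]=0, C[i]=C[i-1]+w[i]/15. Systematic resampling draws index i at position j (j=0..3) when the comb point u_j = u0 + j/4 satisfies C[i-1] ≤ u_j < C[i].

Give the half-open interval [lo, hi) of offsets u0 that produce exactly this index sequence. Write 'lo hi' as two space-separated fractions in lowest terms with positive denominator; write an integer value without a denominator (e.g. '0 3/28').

C = [8/15, 8/15, 11/15, 1]
j=0 picked index 0: u0 ∈ [0, 8/15)
j=1 picked index 0: u0 ∈ [-1/4, 17/60)
j=2 picked index 2: u0 ∈ [1/30, 7/30)
j=3 picked index 3: u0 ∈ [-1/60, 1/4)
intersection: [1/30, 7/30)

1/30 7/30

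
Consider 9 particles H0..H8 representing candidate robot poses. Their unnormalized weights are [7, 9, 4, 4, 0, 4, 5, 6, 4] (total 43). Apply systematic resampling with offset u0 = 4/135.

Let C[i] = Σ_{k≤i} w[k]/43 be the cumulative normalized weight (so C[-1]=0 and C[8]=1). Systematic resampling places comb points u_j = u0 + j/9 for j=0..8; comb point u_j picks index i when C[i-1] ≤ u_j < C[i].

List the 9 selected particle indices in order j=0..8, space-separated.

0 0 1 1 3 5 6 7 8

C = [7/43, 16/43, 20/43, 24/43, 24/43, 28/43, 33/43, 39/43, 1]
j=0: u_0=4/135 ∈ [0, 7/43) → index 0
j=1: u_1=19/135 ∈ [0, 7/43) → index 0
j=2: u_2=34/135 ∈ [7/43, 16/43) → index 1
j=3: u_3=49/135 ∈ [7/43, 16/43) → index 1
j=4: u_4=64/135 ∈ [20/43, 24/43) → index 3
j=5: u_5=79/135 ∈ [24/43, 28/43) → index 5
j=6: u_6=94/135 ∈ [28/43, 33/43) → index 6
j=7: u_7=109/135 ∈ [33/43, 39/43) → index 7
j=8: u_8=124/135 ∈ [39/43, 1) → index 8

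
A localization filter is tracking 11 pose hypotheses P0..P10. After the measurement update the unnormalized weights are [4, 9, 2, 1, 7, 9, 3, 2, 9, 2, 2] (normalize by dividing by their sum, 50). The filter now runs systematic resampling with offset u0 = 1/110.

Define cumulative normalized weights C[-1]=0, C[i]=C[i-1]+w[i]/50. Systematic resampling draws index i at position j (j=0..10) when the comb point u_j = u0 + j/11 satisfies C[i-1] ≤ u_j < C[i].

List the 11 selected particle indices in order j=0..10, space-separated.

C = [2/25, 13/50, 3/10, 8/25, 23/50, 16/25, 7/10, 37/50, 23/25, 24/25, 1]
j=0: u_0=1/110 ∈ [0, 2/25) → index 0
j=1: u_1=1/10 ∈ [2/25, 13/50) → index 1
j=2: u_2=21/110 ∈ [2/25, 13/50) → index 1
j=3: u_3=31/110 ∈ [13/50, 3/10) → index 2
j=4: u_4=41/110 ∈ [8/25, 23/50) → index 4
j=5: u_5=51/110 ∈ [23/50, 16/25) → index 5
j=6: u_6=61/110 ∈ [23/50, 16/25) → index 5
j=7: u_7=71/110 ∈ [16/25, 7/10) → index 6
j=8: u_8=81/110 ∈ [7/10, 37/50) → index 7
j=9: u_9=91/110 ∈ [37/50, 23/25) → index 8
j=10: u_10=101/110 ∈ [37/50, 23/25) → index 8

0 1 1 2 4 5 5 6 7 8 8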